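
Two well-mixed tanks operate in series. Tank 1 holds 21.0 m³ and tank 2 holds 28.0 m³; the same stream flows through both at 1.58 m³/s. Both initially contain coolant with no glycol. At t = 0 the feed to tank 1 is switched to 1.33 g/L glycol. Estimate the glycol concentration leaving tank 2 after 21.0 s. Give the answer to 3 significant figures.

0.525 g/L

Time constants: τᵢ = Vᵢ/Q for each well-mixed tank.
τ₁ = 21.0/1.58 = 13.291 s; τ₂ = 28.0/1.58 = 17.722 s.
Tank 1: C₁ = C_in(1 − e^(−t/τ₁)). Tank 2 (τ₁ ≠ τ₂): C₂ = C_in[1 − (τ₁ e^(−t/τ₁) − τ₂ e^(−t/τ₂))/(τ₁ − τ₂)].
At t = 21.0: e^(−t/τ₁) = 0.20598, e^(−t/τ₂) = 0.30575.
C₂ = 1.33·[1 − (13.291·0.20598 − 17.722·0.30575)/(-4.4304)] = 1.33·0.39494 = 0.52527 g/L.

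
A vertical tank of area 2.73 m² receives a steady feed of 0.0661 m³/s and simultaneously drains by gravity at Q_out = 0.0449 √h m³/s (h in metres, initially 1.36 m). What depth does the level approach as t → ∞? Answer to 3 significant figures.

Mass balance (ρ constant): A dh/dt = Q_in − 0.0449 √h. At steady state dh/dt = 0:
Q_in = 0.0449 √h_ss ⇒ √h_ss = 0.0661/0.0449 = 1.4722.
h_ss = 1.4722² = 2.1673 m. (Since h₀ = 1.36 m < h_ss, the level will rise toward this value.)

2.17 m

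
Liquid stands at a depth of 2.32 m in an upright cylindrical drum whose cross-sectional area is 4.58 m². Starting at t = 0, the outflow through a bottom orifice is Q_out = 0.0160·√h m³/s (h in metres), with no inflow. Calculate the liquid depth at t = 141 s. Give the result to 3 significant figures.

1.63 m

A dh/dt = −Q_out = −0.0160 √h.
∫ h^(−1/2) dh = −(0.0160/A) ∫ dt, giving 2√h = 2√h₀ − (0.0160/A) t.
√h = √2.32 − 0.0160·141/(2·4.58) = 1.5232 − 0.24629 = 1.2769.
h = 1.2769² = 1.6304 m.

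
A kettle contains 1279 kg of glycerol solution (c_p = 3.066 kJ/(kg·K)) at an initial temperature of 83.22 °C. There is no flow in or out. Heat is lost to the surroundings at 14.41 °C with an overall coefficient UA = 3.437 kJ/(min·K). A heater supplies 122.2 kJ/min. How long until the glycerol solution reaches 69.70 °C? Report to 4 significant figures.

595.3 min

Lumped-capacitance energy balance: M c_p dT/dt = UA(T_amb − T) + Q̇.
τ = M c_p/UA = 1140.94 min; T_ss = T_amb + Q̇/UA = 14.41 + 122.2/3.437 = 49.9643 °C.
T(t) = T_ss + (T₀ − T_ss)e^(−t/τ); set T = 69.70:
t = −τ ln[(T − T_ss)/(T₀ − T_ss)] = −1140.94 · ln(0.593454) = 595.339 min.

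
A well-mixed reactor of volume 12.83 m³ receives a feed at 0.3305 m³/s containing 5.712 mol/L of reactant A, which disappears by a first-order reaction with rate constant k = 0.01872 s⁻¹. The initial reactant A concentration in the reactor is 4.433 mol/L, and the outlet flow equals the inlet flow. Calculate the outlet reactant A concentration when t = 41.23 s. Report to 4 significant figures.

Accumulation = in − out − consumed: V dC/dt = Q C_in − Q C − k V C.
dC/dt = (Q/V) C_in − (Q/V + k) C; effective rate a = Q/V + k = 0.0257599 + 0.01872 = 0.0444799 s⁻¹.
C_ss = Q C_in/(Q + kV) = 3.30803 mol/L; C(t) = C_ss + (C₀ − C_ss) e^(−a t).
C(41.23) = 3.30803 + (1.12497)·e^(−0.0444799·41.23) = 3.30803 + (1.12497)·0.159788 = 3.48778 mol/L.

3.488 mol/L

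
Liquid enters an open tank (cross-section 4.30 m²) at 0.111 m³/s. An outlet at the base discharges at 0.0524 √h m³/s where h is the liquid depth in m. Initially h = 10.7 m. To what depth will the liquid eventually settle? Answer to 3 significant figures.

Level balance: A dh/dt = 0.111 − 0.0524 √h. Setting dh/dt = 0:
Q_in = 0.0524 √h_ss ⇒ √h_ss = 0.111/0.0524 = 2.1183.
h_ss = 2.1183² = 4.4873 m. (Since h₀ = 10.7 m > h_ss, the level will fall toward this value.)

4.49 m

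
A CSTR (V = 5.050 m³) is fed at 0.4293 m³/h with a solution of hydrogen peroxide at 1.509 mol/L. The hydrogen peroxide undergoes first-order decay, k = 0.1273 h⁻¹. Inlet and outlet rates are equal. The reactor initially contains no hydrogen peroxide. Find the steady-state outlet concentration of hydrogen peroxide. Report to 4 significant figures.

0.6042 mol/L

V dC/dt = Q(C_in − C) − k V C.
At steady state: 0 = Q C_in − (Q + kV) C_ss, so C_ss = Q C_in/(Q + kV).
C_ss = 0.4293·1.509/(0.4293 + 0.1273·5.050) = 0.647814/1.07217 = 0.604211 mol/L.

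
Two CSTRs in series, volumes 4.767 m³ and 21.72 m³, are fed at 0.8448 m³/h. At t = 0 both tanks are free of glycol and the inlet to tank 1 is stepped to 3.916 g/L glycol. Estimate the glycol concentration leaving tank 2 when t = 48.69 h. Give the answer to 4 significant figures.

3.161 g/L

Time constants: τᵢ = Vᵢ/Q for each well-mixed tank.
τ₁ = 4.767/0.8448 = 5.64276 h; τ₂ = 21.72/0.8448 = 25.7102 h.
Solving the cascade with C₁(0)=C₂(0)=0 gives C₂(t) = C_in[1 − (τ₁ e^(−t/τ₁) − τ₂ e^(−t/τ₂))/(τ₁ − τ₂)].
At t = 48.69: e^(−t/τ₁) = 0.000178886, e^(−t/τ₂) = 0.150499.
C₂ = 3.916·[1 − (5.64276·0.000178886 − 25.7102·0.150499)/(-20.0675)] = 3.916·0.807233 = 3.16112 g/L.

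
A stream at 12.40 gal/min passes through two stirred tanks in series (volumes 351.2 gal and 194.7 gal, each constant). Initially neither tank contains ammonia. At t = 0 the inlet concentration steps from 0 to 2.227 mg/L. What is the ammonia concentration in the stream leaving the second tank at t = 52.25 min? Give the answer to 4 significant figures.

Time constants: τᵢ = Vᵢ/Q for each well-mixed tank.
τ₁ = 351.2/12.40 = 28.3226 min; τ₂ = 194.7/12.40 = 15.7016 min.
Solving the cascade with C₁(0)=C₂(0)=0 gives C₂(t) = C_in[1 − (τ₁ e^(−t/τ₁) − τ₂ e^(−t/τ₂))/(τ₁ − τ₂)].
At t = 52.25: e^(−t/τ₁) = 0.158054, e^(−t/τ₂) = 0.0358761.
C₂ = 2.227·[1 − (28.3226·0.158054 − 15.7016·0.0358761)/(12.6210)] = 2.227·0.689946 = 1.53651 mg/L.

1.537 mg/L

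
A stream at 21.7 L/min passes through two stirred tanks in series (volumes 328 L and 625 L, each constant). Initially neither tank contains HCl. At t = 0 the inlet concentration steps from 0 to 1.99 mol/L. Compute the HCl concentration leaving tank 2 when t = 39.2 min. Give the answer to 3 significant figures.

1.08 mol/L

Time constants: τᵢ = Vᵢ/Q for each well-mixed tank.
τ₁ = 328/21.7 = 15.115 min; τ₂ = 625/21.7 = 28.802 min.
Solving the cascade with C₁(0)=C₂(0)=0 gives C₂(t) = C_in[1 − (τ₁ e^(−t/τ₁) − τ₂ e^(−t/τ₂))/(τ₁ − τ₂)].
At t = 39.2: e^(−t/τ₁) = 0.074764, e^(−t/τ₂) = 0.25640.
C₂ = 1.99·[1 − (15.115·0.074764 − 28.802·0.25640)/(-13.687)] = 1.99·0.54301 = 1.0806 mol/L.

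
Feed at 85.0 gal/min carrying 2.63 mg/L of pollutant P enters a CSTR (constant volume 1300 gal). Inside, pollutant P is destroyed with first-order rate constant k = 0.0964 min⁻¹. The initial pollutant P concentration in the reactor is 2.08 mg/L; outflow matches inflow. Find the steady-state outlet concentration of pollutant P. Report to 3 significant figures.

Accumulation = in − out − consumed: V dC/dt = Q C_in − Q C − k V C.
Steady state (dC/dt = 0): C_ss = Q C_in/(Q + kV) = C_in/(1 + kV/Q).
C_ss = 85.0·2.63/(85.0 + 0.0964·1300) = 223.55/210.32 = 1.0629 mg/L.

1.06 mg/L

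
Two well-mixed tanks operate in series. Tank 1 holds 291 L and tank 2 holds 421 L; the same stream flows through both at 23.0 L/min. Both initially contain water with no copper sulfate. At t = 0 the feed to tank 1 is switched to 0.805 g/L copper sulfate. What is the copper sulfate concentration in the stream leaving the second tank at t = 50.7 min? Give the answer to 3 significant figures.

0.674 g/L

Time constants: τᵢ = Vᵢ/Q for each well-mixed tank.
τ₁ = 291/23.0 = 12.652 min; τ₂ = 421/23.0 = 18.304 min.
Tank 1: C₁ = C_in(1 − e^(−t/τ₁)). Tank 2 (τ₁ ≠ τ₂): C₂ = C_in[1 − (τ₁ e^(−t/τ₁) − τ₂ e^(−t/τ₂))/(τ₁ − τ₂)].
At t = 50.7: e^(−t/τ₁) = 0.018184, e^(−t/τ₂) = 0.062672.
C₂ = 0.805·[1 − (12.652·0.018184 − 18.304·0.062672)/(-5.6522)] = 0.805·0.83774 = 0.67438 g/L.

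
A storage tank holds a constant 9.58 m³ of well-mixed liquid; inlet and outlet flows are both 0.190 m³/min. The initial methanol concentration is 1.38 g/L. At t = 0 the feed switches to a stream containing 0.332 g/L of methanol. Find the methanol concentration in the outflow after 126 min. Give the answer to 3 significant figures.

Unsteady species balance (constant V, well mixed): V dC/dt = Q(C_in − C).
So dC/dt = (C_in − C)/τ with τ = V/Q = 9.58/0.190 = 50.421 min.
Solution: C(t) = C_in + (C₀ − C_in) e^(−t/τ).
C(126) = 0.332 + (1.38 − 0.332)·e^(−126/50.421) = 0.332 + (1.0480)·0.082171 = 0.41811 g/L.

0.418 g/L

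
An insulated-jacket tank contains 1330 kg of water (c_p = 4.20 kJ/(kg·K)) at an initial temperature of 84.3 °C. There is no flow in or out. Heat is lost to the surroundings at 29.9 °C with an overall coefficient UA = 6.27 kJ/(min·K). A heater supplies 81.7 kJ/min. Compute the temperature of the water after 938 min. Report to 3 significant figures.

57.4 °C

Unsteady energy balance on the tank contents: M c_p dT/dt = −UA(T − T_amb) + Q̇.
dT/dt = (T_ss − T)/τ with T_ss = T_amb + Q̇/UA = 29.9 + 81.7/6.27 = 42.930 °C, τ = M c_p/UA = 1330·4.20/6.27 = 890.91 min.
T approaches T_ss exponentially: T(t) = T_ss + (T₀ − T_ss) e^(−t/τ).
T(938) = 42.930 + (41.370)·0.34894 = 57.366 °C.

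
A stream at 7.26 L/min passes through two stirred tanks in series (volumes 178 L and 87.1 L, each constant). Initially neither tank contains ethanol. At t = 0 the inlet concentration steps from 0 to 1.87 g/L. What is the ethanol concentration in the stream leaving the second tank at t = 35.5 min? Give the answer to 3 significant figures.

1.10 g/L

Time constants: τᵢ = Vᵢ/Q for each well-mixed tank.
τ₁ = 178/7.26 = 24.518 min; τ₂ = 87.1/7.26 = 11.997 min.
Solving the cascade with C₁(0)=C₂(0)=0 gives C₂(t) = C_in[1 − (τ₁ e^(−t/τ₁) − τ₂ e^(−t/τ₂))/(τ₁ − τ₂)].
At t = 35.5: e^(−t/τ₁) = 0.23506, e^(−t/τ₂) = 0.051870.
C₂ = 1.87·[1 − (24.518·0.23506 − 11.997·0.051870)/(12.521)] = 1.87·0.58941 = 1.1022 g/L.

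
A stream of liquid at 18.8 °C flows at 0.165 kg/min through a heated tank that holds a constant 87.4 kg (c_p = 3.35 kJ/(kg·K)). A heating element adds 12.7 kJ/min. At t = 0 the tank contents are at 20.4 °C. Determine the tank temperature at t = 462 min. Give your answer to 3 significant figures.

Heat balance on the well-mixed liquid: M c_p dT/dt = ṁ c_p (T_in − T) + 12.7.
τ = M/ṁ = 529.70 min; T_ss = T_in + Q̇/(ṁ c_p) = 18.8 + 12.7/(0.165·3.35) = 41.776 °C.
T approaches T_ss exponentially: T(t) = T_ss + (T₀ − T_ss) e^(−t/τ).
T(462) = 41.776 + (-21.376)·e^(−462/529.70) = 41.776 + (-21.376)·0.41803 = 32.840 °C.

32.8 °C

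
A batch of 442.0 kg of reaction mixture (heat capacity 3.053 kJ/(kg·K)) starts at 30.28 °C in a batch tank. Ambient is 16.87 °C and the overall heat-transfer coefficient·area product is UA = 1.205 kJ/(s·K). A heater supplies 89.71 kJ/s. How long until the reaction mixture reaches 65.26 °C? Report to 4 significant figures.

953.2 s

M c_p dT/dt = −UA(T − T_amb) + Q̇.
τ = M c_p/UA = 1119.86 s; T_ss = T_amb + Q̇/UA = 16.87 + 89.71/1.205 = 91.3181 °C.
T(t) = T_ss + (T₀ − T_ss)e^(−t/τ); set T = 65.26:
t = −τ ln[(T − T_ss)/(T₀ − T_ss)] = −1119.86 · ln(0.426916) = 953.186 s.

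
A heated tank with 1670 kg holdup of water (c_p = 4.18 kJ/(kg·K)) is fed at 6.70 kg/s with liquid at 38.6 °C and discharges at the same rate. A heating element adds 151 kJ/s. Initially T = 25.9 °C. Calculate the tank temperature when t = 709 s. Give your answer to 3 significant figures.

42.9 °C

Heat balance on the well-mixed liquid: M c_p dT/dt = ṁ c_p (T_in − T) + 151.
τ = M/ṁ = 249.25 s; T_ss = T_in + Q̇/(ṁ c_p) = 38.6 + 151/(6.70·4.18) = 43.992 °C.
T approaches T_ss exponentially: T(t) = T_ss + (T₀ − T_ss) e^(−t/τ).
T(709) = 43.992 + (-18.092)·e^(−709/249.25) = 43.992 + (-18.092)·0.058164 = 42.939 °C.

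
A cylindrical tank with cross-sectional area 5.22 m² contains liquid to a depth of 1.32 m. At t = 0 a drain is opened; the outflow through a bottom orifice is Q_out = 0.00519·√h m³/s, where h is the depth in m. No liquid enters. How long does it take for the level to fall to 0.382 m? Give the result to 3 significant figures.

1070 s

A dh/dt = −Q_out = −0.00519 √h.
∫ h^(−1/2) dh = −(0.00519/A) ∫ dt, giving 2√h = 2√h₀ − (0.00519/A) t.
t = 2A(√h₀ − √h)/0.00519 = 2·5.22·(√1.32 − √0.382)/0.00519
  = 10.440 × (1.1489 − 0.61806) / 0.00519 = 1067.8 s.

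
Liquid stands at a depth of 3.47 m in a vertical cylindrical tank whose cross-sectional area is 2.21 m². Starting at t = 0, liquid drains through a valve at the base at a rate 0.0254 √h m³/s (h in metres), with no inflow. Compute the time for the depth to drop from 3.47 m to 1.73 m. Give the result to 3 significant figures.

95.3 s

A dh/dt = −Q_out = −0.0254 √h.
This is separable: 2 d(√h)/dt = −0.0254/A, so √h = √h₀ − (0.0254/(2A)) t.
t = 2A(√h₀ − √h)/0.0254 = 2·2.21·(√3.47 − √1.73)/0.0254
  = 4.4200 × (1.8628 − 1.3153) / 0.0254 = 95.273 s.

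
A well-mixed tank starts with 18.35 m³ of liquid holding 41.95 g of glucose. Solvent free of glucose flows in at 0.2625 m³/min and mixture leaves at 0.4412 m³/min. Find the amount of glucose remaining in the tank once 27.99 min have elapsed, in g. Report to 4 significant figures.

19.12 g

Total volume: dV/dt = Q_in − Q_out = -0.178700 m³/min, so V(t) = 18.35 − 0.178700 t and V(27.99) = 13.3482 m³.
Solute balance: dm/dt = 0 − Q_out C = −Q_out m/V(t).
dm/m = −Q_out dt/(V₀ − 0.178700 t); integrating gives ln(m/m₀) = −(Q_out/(Q_in−Q_out)) ln(V/V₀).
m = m₀ (V₀/V)^(Q_out/(Q_in−Q_out)) = 41.95 × (18.35/13.3482)^(-2.46894) = 19.1201 g.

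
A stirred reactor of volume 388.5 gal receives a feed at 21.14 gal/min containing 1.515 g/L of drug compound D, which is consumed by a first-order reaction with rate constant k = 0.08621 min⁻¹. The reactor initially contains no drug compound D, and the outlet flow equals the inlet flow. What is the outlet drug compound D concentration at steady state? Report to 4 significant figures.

0.5862 g/L

Species balance: V dC/dt = Q C_in − Q C − k V C.
Steady state (dC/dt = 0): C_ss = Q C_in/(Q + kV) = C_in/(1 + kV/Q).
C_ss = 21.14·1.515/(21.14 + 0.08621·388.5) = 32.0271/54.6326 = 0.586227 g/L.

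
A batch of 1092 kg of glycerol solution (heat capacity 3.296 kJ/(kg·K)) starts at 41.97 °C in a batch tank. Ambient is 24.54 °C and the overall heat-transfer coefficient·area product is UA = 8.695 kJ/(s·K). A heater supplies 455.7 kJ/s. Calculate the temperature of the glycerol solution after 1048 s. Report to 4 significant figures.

Lumped-capacitance energy balance: M c_p dT/dt = UA(T_amb − T) + Q̇.
dT/dt = (T_ss − T)/τ with T_ss = T_amb + Q̇/UA = 24.54 + 455.7/8.695 = 76.9494 °C, τ = M c_p/UA = 1092·3.296/8.695 = 413.943 s.
Solution: T(t) = T_ss + (T₀ − T_ss) e^(−t/τ).
T(1048) = 76.9494 + (-34.9794)·0.0795196 = 74.1679 °C.

74.17 °C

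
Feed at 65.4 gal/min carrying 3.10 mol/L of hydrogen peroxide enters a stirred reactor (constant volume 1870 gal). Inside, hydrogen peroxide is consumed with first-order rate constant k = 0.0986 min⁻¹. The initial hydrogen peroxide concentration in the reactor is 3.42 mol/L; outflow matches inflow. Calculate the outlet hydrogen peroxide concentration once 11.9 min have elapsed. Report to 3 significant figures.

Species balance: V dC/dt = Q C_in − Q C − k V C.
This is linear with rate a = Q/V + k = 0.13357 min⁻¹.
C_ss = Q C_in/(Q + kV) = 0.81167 mol/L; C(t) = C_ss + (C₀ − C_ss) e^(−a t).
C(11.9) = 0.81167 + (2.6083)·e^(−0.13357·11.9) = 0.81167 + (2.6083)·0.20402 = 1.3438 mol/L.

1.34 mol/L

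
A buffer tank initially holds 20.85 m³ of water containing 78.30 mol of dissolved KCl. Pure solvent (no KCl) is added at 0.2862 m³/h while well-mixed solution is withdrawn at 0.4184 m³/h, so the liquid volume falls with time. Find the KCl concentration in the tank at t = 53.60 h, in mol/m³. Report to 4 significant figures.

1.528 mol/m³

Total volume: dV/dt = Q_in − Q_out = -0.132200 m³/h, so V(t) = 20.85 − 0.132200 t and V(53.60) = 13.7641 m³.
Solute balance: dm/dt = 0 − Q_out C = −Q_out m/V(t).
Separate: dm/m = −Q_out dt/V(t) ⇒ ln(m/m₀) = −(Q_out/(Q_in−Q_out)) ln(V/V₀).
m = m₀ (V₀/V)^(Q_out/(Q_in−Q_out)) = 78.30 × (20.85/13.7641)^(-3.16490) = 21.0351 mol.
C = m/V = 21.0351/13.7641 = 1.52826 mol/m³.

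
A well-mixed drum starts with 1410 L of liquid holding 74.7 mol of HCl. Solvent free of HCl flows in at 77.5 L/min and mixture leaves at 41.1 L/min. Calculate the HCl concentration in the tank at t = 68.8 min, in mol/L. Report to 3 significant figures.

0.00603 mol/L

Total volume: dV/dt = Q_in − Q_out = 36.400 L/min, so V(t) = 1410 + 36.400 t and V(68.8) = 3914.3 L.
Solute balance: dm/dt = 0 − Q_out C = −Q_out m/V(t).
Separate: dm/m = −Q_out dt/V(t) ⇒ ln(m/m₀) = −(Q_out/(Q_in−Q_out)) ln(V/V₀).
m = m₀ (V₀/V)^(Q_out/(Q_in−Q_out)) = 74.7 × (1410/3914.3)^(1.1291) = 23.584 mol.
C = m/V = 23.584/3914.3 = 0.0060252 mol/L.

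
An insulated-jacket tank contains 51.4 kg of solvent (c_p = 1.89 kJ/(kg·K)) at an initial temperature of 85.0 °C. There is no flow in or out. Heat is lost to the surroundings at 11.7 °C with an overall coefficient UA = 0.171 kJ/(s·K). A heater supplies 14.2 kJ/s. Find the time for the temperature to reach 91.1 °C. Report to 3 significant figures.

559 s

Lumped-capacitance energy balance: M c_p dT/dt = UA(T_amb − T) + Q̇.
τ = M c_p/UA = 568.11 s; T_ss = T_amb + Q̇/UA = 11.7 + 14.2/0.171 = 94.741 °C.
T(t) = T_ss + (T₀ − T_ss)e^(−t/τ); set T = 91.1:
t = −τ ln[(T − T_ss)/(T₀ − T_ss)] = −568.11 · ln(0.37378) = 559.07 s.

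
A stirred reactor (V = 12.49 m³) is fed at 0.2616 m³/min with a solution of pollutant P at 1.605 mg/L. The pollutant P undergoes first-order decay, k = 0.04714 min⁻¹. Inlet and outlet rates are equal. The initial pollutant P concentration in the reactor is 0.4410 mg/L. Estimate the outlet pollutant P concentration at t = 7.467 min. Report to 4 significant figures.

0.4620 mg/L

V dC/dt = Q(C_in − C) − k V C.
This is linear with rate a = Q/V + k = 0.0680848 min⁻¹.
C_ss = Q C_in/(Q + kV) = 0.493742 mg/L; C(t) = C_ss + (C₀ − C_ss) e^(−a t).
C(7.467) = 0.493742 + (-0.0527424)·e^(−0.0680848·7.467) = 0.493742 + (-0.0527424)·0.601464 = 0.462020 mg/L.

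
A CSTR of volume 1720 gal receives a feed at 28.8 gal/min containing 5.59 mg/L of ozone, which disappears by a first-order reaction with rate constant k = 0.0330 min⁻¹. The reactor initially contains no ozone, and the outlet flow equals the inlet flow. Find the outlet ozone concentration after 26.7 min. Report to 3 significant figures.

Accumulation = in − out − consumed: V dC/dt = Q C_in − Q C − k V C.
dC/dt = (Q/V) C_in − (Q/V + k) C; effective rate a = Q/V + k = 0.016744 + 0.0330 = 0.049744 min⁻¹.
C_ss = Q C_in/(Q + kV) = 1.8816 mg/L; C(t) = C_ss + (C₀ − C_ss) e^(−a t).
C(26.7) = 1.8816 + (-1.8816)·e^(−0.049744·26.7) = 1.8816 + (-1.8816)·0.26496 = 1.3831 mg/L.

1.38 mg/L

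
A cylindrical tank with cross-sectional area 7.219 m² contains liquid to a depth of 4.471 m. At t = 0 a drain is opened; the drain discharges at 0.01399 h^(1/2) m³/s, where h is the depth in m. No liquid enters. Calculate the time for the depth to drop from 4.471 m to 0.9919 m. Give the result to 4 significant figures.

1154 s

A dh/dt = −Q_out = −0.01399 √h.
This is separable: 2 d(√h)/dt = −0.01399/A, so √h = √h₀ − (0.01399/(2A)) t.
t = 2A(√h₀ − √h)/0.01399 = 2·7.219·(√4.471 − √0.9919)/0.01399
  = 14.4380 × (2.11447 − 0.995942) / 0.01399 = 1154.35 s.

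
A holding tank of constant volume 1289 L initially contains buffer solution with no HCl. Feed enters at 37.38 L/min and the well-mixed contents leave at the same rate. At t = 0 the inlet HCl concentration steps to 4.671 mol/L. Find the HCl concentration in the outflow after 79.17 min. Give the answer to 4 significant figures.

4.201 mol/L

Species balance on the tank: V dC/dt = Q(C_in − C).
So dC/dt = (C_in − C)/τ with τ = V/Q = 1289/37.38 = 34.4837 min.
C approaches C_in exponentially: C(t) = C_in + (C₀ − C_in) e^(−t/τ).
C(79.17) = 4.671 + (0 − 4.671)·e^(−79.17/34.4837) = 4.671 + (-4.67100)·0.100674 = 4.20075 mol/L.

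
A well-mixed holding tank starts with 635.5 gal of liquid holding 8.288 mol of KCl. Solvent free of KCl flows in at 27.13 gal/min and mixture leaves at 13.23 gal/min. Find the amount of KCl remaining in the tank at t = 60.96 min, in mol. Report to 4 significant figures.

Total volume: dV/dt = Q_in − Q_out = 13.9000 gal/min, so V(t) = 635.5 + 13.9000 t and V(60.96) = 1482.84 gal.
No KCl enters, so dm/dt = −Q_out · (m/V).
Separate: dm/m = −Q_out dt/V(t) ⇒ ln(m/m₀) = −(Q_out/(Q_in−Q_out)) ln(V/V₀).
m = m₀ (V₀/V)^(Q_out/(Q_in−Q_out)) = 8.288 × (635.5/1482.84)^(0.951799) = 3.70004 mol.

3.700 mol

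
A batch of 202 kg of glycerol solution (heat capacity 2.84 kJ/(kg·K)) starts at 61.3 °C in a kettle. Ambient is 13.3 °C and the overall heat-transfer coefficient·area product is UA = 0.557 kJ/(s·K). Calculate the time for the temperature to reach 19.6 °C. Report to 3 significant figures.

2090 s

M c_p dT/dt = −UA(T − T_amb).
τ = M c_p/UA = 1029.9 s; T_ss = T_amb = 13.300 °C.
T(t) = T_ss + (T₀ − T_ss)e^(−t/τ); set T = 19.6:
t = −τ ln[(T − T_ss)/(T₀ − T_ss)] = −1029.9 · ln(0.13125) = 2091.5 s.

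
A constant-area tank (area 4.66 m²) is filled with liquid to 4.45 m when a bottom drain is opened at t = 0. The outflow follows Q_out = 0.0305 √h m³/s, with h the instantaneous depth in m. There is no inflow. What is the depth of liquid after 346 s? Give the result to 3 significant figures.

0.955 m

Mass balance (ρ constant): A dh/dt = −0.0305 √h.
This is separable: 2 d(√h)/dt = −0.0305/A, so √h = √h₀ − (0.0305/(2A)) t.
√h = √4.45 − 0.0305·346/(2·4.66) = 2.1095 − 1.1323 = 0.97721.
h = 0.97721² = 0.95493 m.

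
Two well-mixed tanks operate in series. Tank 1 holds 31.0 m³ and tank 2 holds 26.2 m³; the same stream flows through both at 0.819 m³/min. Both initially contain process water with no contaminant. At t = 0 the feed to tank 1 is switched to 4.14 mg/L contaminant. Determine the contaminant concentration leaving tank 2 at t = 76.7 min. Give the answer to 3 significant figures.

Species balance on tank i: dCᵢ/dt = (Cᵢ₋₁ − Cᵢ)/τᵢ with τᵢ = Vᵢ/Q.
τ₁ = 31.0/0.819 = 37.851 min; τ₂ = 26.2/0.819 = 31.990 min.
Tank 1: C₁ = C_in(1 − e^(−t/τ₁)). Tank 2 (τ₁ ≠ τ₂): C₂ = C_in[1 − (τ₁ e^(−t/τ₁) − τ₂ e^(−t/τ₂))/(τ₁ − τ₂)].
At t = 76.7: e^(−t/τ₁) = 0.13181, e^(−t/τ₂) = 0.090935.
C₂ = 4.14·[1 − (37.851·0.13181 − 31.990·0.090935)/(5.8608)] = 4.14·0.64506 = 2.6705 mg/L.

2.67 mg/L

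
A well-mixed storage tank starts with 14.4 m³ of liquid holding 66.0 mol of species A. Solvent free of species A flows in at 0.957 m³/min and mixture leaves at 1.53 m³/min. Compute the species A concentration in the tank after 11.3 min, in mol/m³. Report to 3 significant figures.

1.69 mol/m³

Total volume: dV/dt = Q_in − Q_out = -0.57300 m³/min, so V(t) = 14.4 − 0.57300 t and V(11.3) = 7.9251 m³.
Solute balance: dm/dt = 0 − Q_out C = −Q_out m/V(t).
dm/m = −Q_out dt/(V₀ − 0.57300 t); integrating gives ln(m/m₀) = −(Q_out/(Q_in−Q_out)) ln(V/V₀).
m = m₀ (V₀/V)^(Q_out/(Q_in−Q_out)) = 66.0 × (14.4/7.9251)^(-2.6702) = 13.397 mol.
C = m/V = 13.397/7.9251 = 1.6905 mol/m³.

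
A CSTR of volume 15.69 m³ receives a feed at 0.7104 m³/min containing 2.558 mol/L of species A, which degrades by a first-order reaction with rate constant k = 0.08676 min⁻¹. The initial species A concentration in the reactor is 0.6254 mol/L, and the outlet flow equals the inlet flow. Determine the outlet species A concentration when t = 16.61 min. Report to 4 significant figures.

V dC/dt = Q(C_in − C) − k V C.
This is linear with rate a = Q/V + k = 0.132037 min⁻¹.
C_ss = Q C_in/(Q + kV) = 0.877171 mol/L; C(t) = C_ss + (C₀ − C_ss) e^(−a t).
C(16.61) = 0.877171 + (-0.251771)·e^(−0.132037·16.61) = 0.877171 + (-0.251771)·0.111566 = 0.849082 mol/L.

0.8491 mol/L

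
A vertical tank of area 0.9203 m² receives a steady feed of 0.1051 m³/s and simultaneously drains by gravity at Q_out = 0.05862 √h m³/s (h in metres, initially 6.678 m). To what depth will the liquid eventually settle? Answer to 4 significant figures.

3.215 m

Level balance: A dh/dt = 0.1051 − 0.05862 √h. Setting dh/dt = 0:
Q_in = 0.05862 √h_ss ⇒ √h_ss = 0.1051/0.05862 = 1.79290.
h_ss = 1.79290² = 3.21450 m. (Since h₀ = 6.678 m > h_ss, the level will fall toward this value.)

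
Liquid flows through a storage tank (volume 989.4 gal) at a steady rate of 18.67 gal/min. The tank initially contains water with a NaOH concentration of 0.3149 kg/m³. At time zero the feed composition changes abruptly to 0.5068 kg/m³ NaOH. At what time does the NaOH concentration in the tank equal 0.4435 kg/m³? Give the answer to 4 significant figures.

58.78 min

Species balance: V dC/dt = Q(C_in − C) ⇒ τ = V/Q = 52.9941 min.
C(t) = C_in + (C₀ − C_in) e^(−t/τ). Set C = 0.4435 and solve for t:
e^(−t/τ) = (C − C_in)/(C₀ − C_in) = (0.4435 − 0.5068)/(0.3149 − 0.5068) = 0.329859
t = −τ ln(…) = 52.9941 × 1.10909 = 58.7752 min.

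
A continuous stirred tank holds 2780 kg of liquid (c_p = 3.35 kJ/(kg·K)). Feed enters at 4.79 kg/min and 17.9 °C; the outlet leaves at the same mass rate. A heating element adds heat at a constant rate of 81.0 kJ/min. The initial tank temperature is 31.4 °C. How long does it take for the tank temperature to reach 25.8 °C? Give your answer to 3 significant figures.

M c_p dT/dt = ṁ c_p (T_in − T) + Q̇.
τ = M/ṁ = 580.38 min; T_ss = T_in + Q̇/(ṁ c_p) = 22.948 °C.
T(t) = T_ss + (T₀ − T_ss) e^(−t/τ). Set T = 25.8:
e^(−t/τ) = (25.8 − 22.948)/(31.4 − 22.948) = 0.33745
t = −580.38 · ln(0.33745) = 630.49 min.

630 min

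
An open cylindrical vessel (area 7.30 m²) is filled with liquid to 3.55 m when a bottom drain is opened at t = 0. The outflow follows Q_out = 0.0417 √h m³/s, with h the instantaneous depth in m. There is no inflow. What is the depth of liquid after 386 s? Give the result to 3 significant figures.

Unsteady balance on liquid volume: A dh/dt = −0.0417 √h.
This is separable: 2 d(√h)/dt = −0.0417/A, so √h = √h₀ − (0.0417/(2A)) t.
√h = √3.55 − 0.0417·386/(2·7.30) = 1.8841 − 1.1025 = 0.78166.
h = 0.78166² = 0.61100 m.

0.611 m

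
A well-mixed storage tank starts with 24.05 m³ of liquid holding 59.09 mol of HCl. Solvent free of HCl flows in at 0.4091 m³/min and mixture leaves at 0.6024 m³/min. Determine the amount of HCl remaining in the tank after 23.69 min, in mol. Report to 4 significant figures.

30.59 mol

Total volume: dV/dt = Q_in − Q_out = -0.193300 m³/min, so V(t) = 24.05 − 0.193300 t and V(23.69) = 19.4707 m³.
No HCl enters, so dm/dt = −Q_out · (m/V).
Separate: dm/m = −Q_out dt/V(t) ⇒ ln(m/m₀) = −(Q_out/(Q_in−Q_out)) ln(V/V₀).
m = m₀ (V₀/V)^(Q_out/(Q_in−Q_out)) = 59.09 × (24.05/19.4707)^(-3.11640) = 30.5941 mol.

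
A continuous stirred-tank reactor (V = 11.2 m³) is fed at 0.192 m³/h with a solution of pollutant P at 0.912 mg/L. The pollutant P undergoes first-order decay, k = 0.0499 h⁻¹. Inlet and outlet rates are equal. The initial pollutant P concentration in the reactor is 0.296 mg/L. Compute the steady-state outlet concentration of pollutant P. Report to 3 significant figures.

0.233 mg/L

V dC/dt = Q(C_in − C) − k V C.
At steady state: 0 = Q C_in − (Q + kV) C_ss, so C_ss = Q C_in/(Q + kV).
C_ss = 0.192·0.912/(0.192 + 0.0499·11.2) = 0.17510/0.75088 = 0.23320 mg/L.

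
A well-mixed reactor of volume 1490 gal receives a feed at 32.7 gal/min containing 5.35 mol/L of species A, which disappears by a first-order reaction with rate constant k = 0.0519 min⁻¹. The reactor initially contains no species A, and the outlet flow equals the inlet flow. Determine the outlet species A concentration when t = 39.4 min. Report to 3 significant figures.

1.50 mol/L

V dC/dt = Q(C_in − C) − k V C.
This is linear with rate a = Q/V + k = 0.073846 min⁻¹.
C_ss = Q C_in/(Q + kV) = 1.5900 mol/L; C(t) = C_ss + (C₀ − C_ss) e^(−a t).
C(39.4) = 1.5900 + (-1.5900)·e^(−0.073846·39.4) = 1.5900 + (-1.5900)·0.054501 = 1.5033 mol/L.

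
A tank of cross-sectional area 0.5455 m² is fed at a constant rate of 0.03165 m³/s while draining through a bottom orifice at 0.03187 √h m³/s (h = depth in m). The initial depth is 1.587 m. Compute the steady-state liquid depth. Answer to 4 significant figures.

0.9862 m

A dh/dt = Q_in − 0.03187 √h. Steady state requires inflow = outflow:
Q_in = 0.03187 √h_ss ⇒ √h_ss = 0.03165/0.03187 = 0.993097.
h_ss = 0.993097² = 0.986242 m. (Since h₀ = 1.587 m > h_ss, the level will fall toward this value.)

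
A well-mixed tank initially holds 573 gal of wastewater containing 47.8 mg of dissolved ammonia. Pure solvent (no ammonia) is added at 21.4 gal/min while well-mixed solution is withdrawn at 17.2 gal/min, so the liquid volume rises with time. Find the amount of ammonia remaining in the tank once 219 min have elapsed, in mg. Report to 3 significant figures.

0.947 mg

Total volume: dV/dt = Q_in − Q_out = 4.2000 gal/min, so V(t) = 573 + 4.2000 t and V(219) = 1492.8 gal.
No ammonia enters, so dm/dt = −Q_out · (m/V).
Separate: dm/m = −Q_out dt/V(t) ⇒ ln(m/m₀) = −(Q_out/(Q_in−Q_out)) ln(V/V₀).
m = m₀ (V₀/V)^(Q_out/(Q_in−Q_out)) = 47.8 × (573/1492.8)^(4.0952) = 0.94719 mg.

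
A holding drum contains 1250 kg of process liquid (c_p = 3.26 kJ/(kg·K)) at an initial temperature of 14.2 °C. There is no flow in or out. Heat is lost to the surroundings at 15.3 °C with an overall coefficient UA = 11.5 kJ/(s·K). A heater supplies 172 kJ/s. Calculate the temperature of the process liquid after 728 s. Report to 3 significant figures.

28.2 °C

Lumped-capacitance energy balance: M c_p dT/dt = UA(T_amb − T) + Q̇.
dT/dt = (T_ss − T)/τ with T_ss = T_amb + Q̇/UA = 15.3 + 172/11.5 = 30.257 °C, τ = M c_p/UA = 1250·3.26/11.5 = 354.35 s.
T approaches T_ss exponentially: T(t) = T_ss + (T₀ − T_ss) e^(−t/τ).
T(728) = 30.257 + (-16.057)·0.12816 = 28.199 °C.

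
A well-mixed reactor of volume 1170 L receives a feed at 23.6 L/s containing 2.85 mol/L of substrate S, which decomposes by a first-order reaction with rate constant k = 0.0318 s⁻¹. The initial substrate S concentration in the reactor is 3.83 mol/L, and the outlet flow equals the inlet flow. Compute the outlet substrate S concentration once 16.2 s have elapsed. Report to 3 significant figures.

Accumulation = in − out − consumed: V dC/dt = Q C_in − Q C − k V C.
dC/dt = (Q/V) C_in − (Q/V + k) C; effective rate a = Q/V + k = 0.020171 + 0.0318 = 0.051971 s⁻¹.
C_ss = Q C_in/(Q + kV) = 1.1061 mol/L; C(t) = C_ss + (C₀ − C_ss) e^(−a t).
C(16.2) = 1.1061 + (2.7239)·e^(−0.051971·16.2) = 1.1061 + (2.7239)·0.43088 = 2.2798 mol/L.

2.28 mol/L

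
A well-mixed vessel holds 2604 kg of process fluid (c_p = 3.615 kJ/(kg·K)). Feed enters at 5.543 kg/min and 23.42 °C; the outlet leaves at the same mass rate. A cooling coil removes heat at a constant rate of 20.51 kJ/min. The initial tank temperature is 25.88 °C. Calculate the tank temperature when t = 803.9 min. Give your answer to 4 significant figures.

M c_p dT/dt = ṁ c_p (T_in − T) − Q̇.
τ = M/ṁ = 469.782 min; T_ss = T_in − Q̇/(ṁ c_p) = 23.42 − 20.51/(5.543·3.615) = 22.3964 °C.
This is linear first-order; T(t) = T_ss + (T₀ − T_ss) e^(−t/τ).
T(803.9) = 22.3964 + (3.48356)·e^(−803.9/469.782) = 22.3964 + (3.48356)·0.180645 = 23.0257 °C.

23.03 °C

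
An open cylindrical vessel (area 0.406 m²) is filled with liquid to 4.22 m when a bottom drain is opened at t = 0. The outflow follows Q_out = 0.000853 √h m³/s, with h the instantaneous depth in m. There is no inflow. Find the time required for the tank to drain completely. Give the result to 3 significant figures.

With no inflow, A dh/dt = −0.000853 √h.
Separate and integrate: 2(√h − √h₀) = −(0.000853/A) t.
Set h = 0: 2√h₀ = (0.000853/A) t_empty ⇒ t_empty = 2A√h₀/0.000853.
t_empty = 2·0.406·√4.22/0.000853 = 0.81200·2.0543/0.000853 = 1955.5 s.

1960 s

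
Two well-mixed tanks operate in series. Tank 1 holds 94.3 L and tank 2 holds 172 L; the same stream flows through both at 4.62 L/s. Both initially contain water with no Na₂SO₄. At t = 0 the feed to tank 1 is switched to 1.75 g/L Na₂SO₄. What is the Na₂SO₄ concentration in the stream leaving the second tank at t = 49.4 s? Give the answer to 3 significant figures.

0.911 g/L

Time constants: τᵢ = Vᵢ/Q for each well-mixed tank.
τ₁ = 94.3/4.62 = 20.411 s; τ₂ = 172/4.62 = 37.229 s.
Tank 1: C₁ = C_in(1 − e^(−t/τ₁)). Tank 2 (τ₁ ≠ τ₂): C₂ = C_in[1 − (τ₁ e^(−t/τ₁) − τ₂ e^(−t/τ₂))/(τ₁ − τ₂)].
At t = 49.4: e^(−t/τ₁) = 0.088901, e^(−t/τ₂) = 0.26530.
C₂ = 1.75·[1 − (20.411·0.088901 − 37.229·0.26530)/(-16.818)] = 1.75·0.52062 = 0.91109 g/L.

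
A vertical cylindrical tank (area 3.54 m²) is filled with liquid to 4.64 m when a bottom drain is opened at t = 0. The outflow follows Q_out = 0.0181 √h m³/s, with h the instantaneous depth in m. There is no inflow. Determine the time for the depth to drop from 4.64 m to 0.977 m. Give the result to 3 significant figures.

456 s

Accumulation of liquid (constant cross-section A): A dh/dt = −0.0181 √h.
∫ h^(−1/2) dh = −(0.0181/A) ∫ dt, giving 2√h = 2√h₀ − (0.0181/A) t.
t = 2A(√h₀ − √h)/0.0181 = 2·3.54·(√4.64 − √0.977)/0.0181
  = 7.0800 × (2.1541 − 0.98843) / 0.0181 = 455.95 s.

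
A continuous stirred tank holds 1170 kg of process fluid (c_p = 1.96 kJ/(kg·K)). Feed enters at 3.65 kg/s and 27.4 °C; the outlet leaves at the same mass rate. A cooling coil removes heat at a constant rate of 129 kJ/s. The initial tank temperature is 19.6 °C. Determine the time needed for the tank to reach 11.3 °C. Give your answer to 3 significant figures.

Heat balance on the well-mixed liquid: M c_p dT/dt = ṁ c_p (T_in − T) − 129.
τ = M/ṁ = 320.55 s; T_ss = T_in − Q̇/(ṁ c_p) = 9.3681 °C.
T(t) = T_ss + (T₀ − T_ss) e^(−t/τ). Set T = 11.3:
e^(−t/τ) = (11.3 − 9.3681)/(19.6 − 9.3681) = 0.18881
t = −320.55 · ln(0.18881) = 534.36 s.

534 s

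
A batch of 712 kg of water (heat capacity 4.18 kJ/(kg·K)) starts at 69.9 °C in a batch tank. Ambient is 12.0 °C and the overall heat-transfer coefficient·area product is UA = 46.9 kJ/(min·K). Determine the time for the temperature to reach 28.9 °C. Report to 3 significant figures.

78.1 min

Lumped-capacitance energy balance: M c_p dT/dt = UA(T_amb − T).
τ = M c_p/UA = 63.458 min; T_ss = T_amb = 12.000 °C.
T(t) = T_ss + (T₀ − T_ss)e^(−t/τ); set T = 28.9:
t = −τ ln[(T − T_ss)/(T₀ − T_ss)] = −63.458 · ln(0.29188) = 78.142 min.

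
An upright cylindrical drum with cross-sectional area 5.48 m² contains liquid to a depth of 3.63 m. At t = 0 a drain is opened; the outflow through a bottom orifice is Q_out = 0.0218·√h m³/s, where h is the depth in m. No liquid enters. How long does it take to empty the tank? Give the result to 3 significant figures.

958 s

Accumulation of liquid (constant cross-section A): A dh/dt = −0.0218 √h.
Separate and integrate: 2(√h − √h₀) = −(0.0218/A) t.
Tank is empty when √h = 0: t_empty = 2A√h₀/0.0218.
t_empty = 2·5.48·√3.63/0.0218 = 10.960·1.9053/0.0218 = 957.87 s.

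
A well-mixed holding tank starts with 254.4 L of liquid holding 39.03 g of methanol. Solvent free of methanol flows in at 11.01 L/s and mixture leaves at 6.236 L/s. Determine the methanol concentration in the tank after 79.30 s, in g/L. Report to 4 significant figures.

Let m(t) be the amount of methanol. Volume: V(t) = V₀ + (Q_in − Q_out) t = 254.4 + 4.77400 t; V(79.30) = 632.978 L.
Species balance (pure solvent in): dm/dt = −Q_out · m/V(t).
Separate: dm/m = −Q_out dt/V(t) ⇒ ln(m/m₀) = −(Q_out/(Q_in−Q_out)) ln(V/V₀).
m = m₀ (V₀/V)^(Q_out/(Q_in−Q_out)) = 39.03 × (254.4/632.978)^(1.30624) = 11.8657 g.
C = m/V = 11.8657/632.978 = 0.0187459 g/L.

0.01875 g/L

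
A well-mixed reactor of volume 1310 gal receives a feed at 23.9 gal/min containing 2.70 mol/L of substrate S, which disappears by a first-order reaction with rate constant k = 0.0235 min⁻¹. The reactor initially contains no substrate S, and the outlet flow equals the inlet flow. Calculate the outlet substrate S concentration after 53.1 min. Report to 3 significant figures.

1.05 mol/L

Accumulation = in − out − consumed: V dC/dt = Q C_in − Q C − k V C.
dC/dt = (Q/V) C_in − (Q/V + k) C; effective rate a = Q/V + k = 0.018244 + 0.0235 = 0.041744 min⁻¹.
C_ss = Q C_in/(Q + kV) = 1.1800 mol/L; C(t) = C_ss + (C₀ − C_ss) e^(−a t).
C(53.1) = 1.1800 + (-1.1800)·e^(−0.041744·53.1) = 1.1800 + (-1.1800)·0.10898 = 1.0514 mol/L.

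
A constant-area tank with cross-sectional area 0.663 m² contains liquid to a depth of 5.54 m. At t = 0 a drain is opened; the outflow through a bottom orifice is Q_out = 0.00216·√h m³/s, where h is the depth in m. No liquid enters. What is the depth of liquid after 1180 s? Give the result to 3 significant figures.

Mass balance (ρ constant): A dh/dt = −0.00216 √h.
∫ h^(−1/2) dh = −(0.00216/A) ∫ dt, giving 2√h = 2√h₀ − (0.00216/A) t.
√h = √5.54 − 0.00216·1180/(2·0.663) = 2.3537 − 1.9222 = 0.43155.
h = 0.43155² = 0.18623 m.

0.186 m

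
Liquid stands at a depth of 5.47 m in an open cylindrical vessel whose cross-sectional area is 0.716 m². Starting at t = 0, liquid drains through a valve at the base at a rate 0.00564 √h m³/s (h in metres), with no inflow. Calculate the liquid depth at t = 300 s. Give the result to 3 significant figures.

1.34 m

With no inflow, A dh/dt = −0.00564 √h.
This is separable: 2 d(√h)/dt = −0.00564/A, so √h = √h₀ − (0.00564/(2A)) t.
√h = √5.47 − 0.00564·300/(2·0.716) = 2.3388 − 1.1816 = 1.1572.
h = 1.1572² = 1.3392 m.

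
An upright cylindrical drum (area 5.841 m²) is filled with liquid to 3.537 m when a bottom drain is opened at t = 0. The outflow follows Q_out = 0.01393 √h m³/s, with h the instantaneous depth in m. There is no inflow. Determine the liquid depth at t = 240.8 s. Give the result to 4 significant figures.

2.539 m

A dh/dt = −Q_out = −0.01393 √h.
∫ h^(−1/2) dh = −(0.01393/A) ∫ dt, giving 2√h = 2√h₀ − (0.01393/A) t.
√h = √3.537 − 0.01393·240.8/(2·5.841) = 1.88069 − 0.287138 = 1.59355.
h = 1.59355² = 2.53941 m.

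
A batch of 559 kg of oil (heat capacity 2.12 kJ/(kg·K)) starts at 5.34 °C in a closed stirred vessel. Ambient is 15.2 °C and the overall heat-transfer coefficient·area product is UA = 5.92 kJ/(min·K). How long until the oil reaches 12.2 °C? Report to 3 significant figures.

238 min

Unsteady energy balance on the tank contents: M c_p dT/dt = −UA(T − T_amb).
τ = M c_p/UA = 200.18 min; T_ss = T_amb = 15.200 °C.
T(t) = T_ss + (T₀ − T_ss)e^(−t/τ); set T = 12.2:
t = −τ ln[(T − T_ss)/(T₀ − T_ss)] = −200.18 · ln(0.30426) = 238.19 min.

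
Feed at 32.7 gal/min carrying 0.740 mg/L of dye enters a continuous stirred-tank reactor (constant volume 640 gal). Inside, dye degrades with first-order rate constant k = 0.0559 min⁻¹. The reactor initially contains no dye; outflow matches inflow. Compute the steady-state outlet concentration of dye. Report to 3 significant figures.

Accumulation = in − out − consumed: V dC/dt = Q C_in − Q C − k V C.
Steady state (dC/dt = 0): C_ss = Q C_in/(Q + kV) = C_in/(1 + kV/Q).
C_ss = 32.7·0.740/(32.7 + 0.0559·640) = 24.198/68.476 = 0.35338 mg/L.

0.353 mg/L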